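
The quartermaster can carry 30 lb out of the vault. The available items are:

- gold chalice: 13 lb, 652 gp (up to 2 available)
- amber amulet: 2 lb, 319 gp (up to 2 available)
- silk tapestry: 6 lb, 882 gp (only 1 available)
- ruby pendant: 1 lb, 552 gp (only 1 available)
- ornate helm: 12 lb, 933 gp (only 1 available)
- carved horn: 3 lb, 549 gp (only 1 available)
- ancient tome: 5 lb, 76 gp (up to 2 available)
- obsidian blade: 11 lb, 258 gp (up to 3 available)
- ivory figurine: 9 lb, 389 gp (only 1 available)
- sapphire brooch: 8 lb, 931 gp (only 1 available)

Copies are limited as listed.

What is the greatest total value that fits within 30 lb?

A density-first pass picks 2×amber amulet + silk tapestry + ruby pendant + carved horn + ancient tome + sapphire brooch — 3628 at 27 lb.
Dropping 2×amber amulet and ancient tome frees 9 lb; slotting in ornate helm (12 lb) lifts the total to 3847 at 30 lb.

3847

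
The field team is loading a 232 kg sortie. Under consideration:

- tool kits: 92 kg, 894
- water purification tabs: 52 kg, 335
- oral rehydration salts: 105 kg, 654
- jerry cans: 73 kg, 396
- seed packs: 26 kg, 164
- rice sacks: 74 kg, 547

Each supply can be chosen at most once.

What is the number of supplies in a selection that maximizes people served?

3

Best achievable people served is 1776.
One optimal bundle: tool kits + water purification tabs + rice sacks (218 kg).
Every optimal selection uses 3 supplies.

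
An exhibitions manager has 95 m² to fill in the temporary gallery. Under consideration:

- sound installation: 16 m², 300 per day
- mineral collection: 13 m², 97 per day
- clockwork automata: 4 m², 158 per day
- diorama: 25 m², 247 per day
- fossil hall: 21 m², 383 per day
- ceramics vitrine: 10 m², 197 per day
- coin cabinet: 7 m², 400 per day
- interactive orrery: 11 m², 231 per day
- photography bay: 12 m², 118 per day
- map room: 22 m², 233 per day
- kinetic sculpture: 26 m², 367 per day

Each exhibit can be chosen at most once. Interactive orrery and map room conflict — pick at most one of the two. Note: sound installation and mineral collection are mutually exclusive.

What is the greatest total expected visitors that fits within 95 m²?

Sound installation + clockwork automata + fossil hall + ceramics vitrine + coin cabinet + interactive orrery + kinetic sculpture uses 95 of the 95 m² and totals 2036.

2036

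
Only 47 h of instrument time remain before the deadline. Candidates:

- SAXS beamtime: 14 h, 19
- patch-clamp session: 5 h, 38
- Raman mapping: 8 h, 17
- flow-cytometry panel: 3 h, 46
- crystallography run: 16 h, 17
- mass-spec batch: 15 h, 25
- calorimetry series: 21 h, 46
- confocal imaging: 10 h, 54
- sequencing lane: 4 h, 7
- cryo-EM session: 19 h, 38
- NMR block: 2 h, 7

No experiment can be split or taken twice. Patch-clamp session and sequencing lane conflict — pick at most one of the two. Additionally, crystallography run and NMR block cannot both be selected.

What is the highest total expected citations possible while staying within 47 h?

201

Patch-clamp session + Raman mapping + flow-cytometry panel + calorimetry series + confocal imaging uses 47 of the 47 h and totals 201.
The closest alternative, patch-clamp session + Raman mapping + flow-cytometry panel + confocal imaging + cryo-EM session + NMR block, reaches only 200.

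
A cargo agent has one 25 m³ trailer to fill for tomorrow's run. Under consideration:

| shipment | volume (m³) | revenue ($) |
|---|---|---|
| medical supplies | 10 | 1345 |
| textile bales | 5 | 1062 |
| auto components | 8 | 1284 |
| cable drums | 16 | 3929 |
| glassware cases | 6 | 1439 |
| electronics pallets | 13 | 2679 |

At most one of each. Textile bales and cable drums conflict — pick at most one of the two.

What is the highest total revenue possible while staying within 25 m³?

5368

Best packing: cable drums + glassware cases — 22 m³, 5368 total.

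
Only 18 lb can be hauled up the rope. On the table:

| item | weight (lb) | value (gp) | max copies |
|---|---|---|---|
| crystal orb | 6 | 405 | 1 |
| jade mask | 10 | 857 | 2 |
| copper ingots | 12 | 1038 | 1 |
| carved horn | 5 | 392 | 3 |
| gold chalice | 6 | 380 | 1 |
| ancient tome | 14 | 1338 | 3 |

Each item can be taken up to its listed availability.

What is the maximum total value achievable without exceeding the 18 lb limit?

1443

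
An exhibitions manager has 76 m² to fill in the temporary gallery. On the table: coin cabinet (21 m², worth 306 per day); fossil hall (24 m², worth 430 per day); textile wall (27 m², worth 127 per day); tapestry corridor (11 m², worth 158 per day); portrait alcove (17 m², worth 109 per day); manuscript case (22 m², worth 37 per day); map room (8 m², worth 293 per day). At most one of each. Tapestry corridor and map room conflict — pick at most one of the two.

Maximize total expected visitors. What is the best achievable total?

1138

Taking coin cabinet + fossil hall + portrait alcove + map room: 70 m² used, 1138 in expected visitors.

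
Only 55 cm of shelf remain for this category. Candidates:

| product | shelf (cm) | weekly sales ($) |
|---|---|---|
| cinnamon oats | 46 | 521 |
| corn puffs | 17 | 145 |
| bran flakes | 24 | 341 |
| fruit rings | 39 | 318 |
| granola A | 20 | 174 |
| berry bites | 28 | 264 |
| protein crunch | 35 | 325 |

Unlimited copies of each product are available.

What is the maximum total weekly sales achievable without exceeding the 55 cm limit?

682

By weekly sales per cm: bran flakes 14.21, cinnamon oats 11.33, berry bites 9.43 lead.
The ratio ordering already packs tightly: 2×bran flakes, 48 cm, 682.
The spare 7 cm is too small for any remaining product, and no exchange beats 682.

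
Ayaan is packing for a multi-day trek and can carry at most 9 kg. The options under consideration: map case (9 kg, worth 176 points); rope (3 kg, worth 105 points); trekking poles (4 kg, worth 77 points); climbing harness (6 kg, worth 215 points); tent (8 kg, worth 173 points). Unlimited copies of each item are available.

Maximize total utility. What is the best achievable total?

Rope + climbing harness uses 9 of the 9 kg and totals 320.

320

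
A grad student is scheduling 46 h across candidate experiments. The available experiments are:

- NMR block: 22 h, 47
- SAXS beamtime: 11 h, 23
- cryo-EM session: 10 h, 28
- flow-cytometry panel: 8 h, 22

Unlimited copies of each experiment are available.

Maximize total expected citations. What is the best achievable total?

128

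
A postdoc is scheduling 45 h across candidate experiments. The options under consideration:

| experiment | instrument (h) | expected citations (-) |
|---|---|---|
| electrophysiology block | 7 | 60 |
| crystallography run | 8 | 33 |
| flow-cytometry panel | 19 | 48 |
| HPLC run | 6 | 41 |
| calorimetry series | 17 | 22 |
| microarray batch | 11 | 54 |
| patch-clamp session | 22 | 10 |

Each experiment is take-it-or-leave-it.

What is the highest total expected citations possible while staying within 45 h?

Ranking by ratio (expected citations/h): electrophysiology block 8.57, HPLC run 6.83, microarray batch 4.91, crystallography run 4.12.
A density-first pass picks electrophysiology block + crystallography run + HPLC run + microarray batch — 188 at 32 h.
Dropping crystallography run frees 8 h; slotting in flow-cytometry panel (19 h) lifts the total to 203 at 43 h.
Next best is electrophysiology block + crystallography run + flow-cytometry panel + microarray batch at 195 (45 h) — short by 8.

203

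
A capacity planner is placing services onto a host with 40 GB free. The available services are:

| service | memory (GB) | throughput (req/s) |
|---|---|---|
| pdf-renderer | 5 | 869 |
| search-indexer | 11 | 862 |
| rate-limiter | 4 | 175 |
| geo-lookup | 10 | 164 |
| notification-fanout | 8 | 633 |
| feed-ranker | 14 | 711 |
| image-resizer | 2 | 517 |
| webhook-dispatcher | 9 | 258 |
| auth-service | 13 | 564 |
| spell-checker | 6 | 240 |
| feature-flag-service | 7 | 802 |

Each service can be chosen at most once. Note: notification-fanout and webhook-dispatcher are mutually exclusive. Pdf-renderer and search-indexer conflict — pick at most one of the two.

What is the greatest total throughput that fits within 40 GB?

3707

Density check — image-resizer 258.50, pdf-renderer 173.80, feature-flag-service 114.57, notification-fanout 79.12 are the best per GB.
Best packing: pdf-renderer + rate-limiter + notification-fanout + feed-ranker + image-resizer + feature-flag-service — 40 GB, 3707 total.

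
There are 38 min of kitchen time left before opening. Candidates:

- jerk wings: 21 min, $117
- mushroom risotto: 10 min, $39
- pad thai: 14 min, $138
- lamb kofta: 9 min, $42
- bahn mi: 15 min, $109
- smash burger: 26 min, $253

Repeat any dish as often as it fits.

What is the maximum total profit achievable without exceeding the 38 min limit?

318

Taking 2×pad thai + lamb kofta: 37 min used, 318 in profit.
No other feasible combination exceeds 318.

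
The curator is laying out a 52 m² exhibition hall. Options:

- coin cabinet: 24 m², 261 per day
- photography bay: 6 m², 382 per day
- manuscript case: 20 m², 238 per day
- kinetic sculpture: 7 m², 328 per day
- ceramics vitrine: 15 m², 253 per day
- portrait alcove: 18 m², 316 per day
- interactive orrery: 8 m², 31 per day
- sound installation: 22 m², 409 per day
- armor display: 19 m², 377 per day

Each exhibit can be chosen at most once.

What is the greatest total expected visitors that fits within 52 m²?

1403

Density check — photography bay 63.67, kinetic sculpture 46.86, armor display 19.84 are the best per m².
The ratio ordering already packs tightly: photography bay + kinetic sculpture + portrait alcove + armor display, 50 m², 1403.
Next best is photography bay + kinetic sculpture + ceramics vitrine + sound installation at 1372 (50 m²) — short by 31.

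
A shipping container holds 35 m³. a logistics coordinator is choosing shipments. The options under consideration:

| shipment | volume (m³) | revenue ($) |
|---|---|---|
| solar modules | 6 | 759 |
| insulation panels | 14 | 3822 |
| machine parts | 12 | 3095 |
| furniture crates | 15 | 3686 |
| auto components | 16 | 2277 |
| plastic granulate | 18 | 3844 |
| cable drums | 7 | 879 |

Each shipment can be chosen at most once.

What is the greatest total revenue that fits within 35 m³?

8267

A density-first pass picks solar modules + insulation panels + machine parts — 7676 at 32 m³.
The 12 m³ tied up in machine parts is better spent on furniture crates — total rises to 8267 (35 m³).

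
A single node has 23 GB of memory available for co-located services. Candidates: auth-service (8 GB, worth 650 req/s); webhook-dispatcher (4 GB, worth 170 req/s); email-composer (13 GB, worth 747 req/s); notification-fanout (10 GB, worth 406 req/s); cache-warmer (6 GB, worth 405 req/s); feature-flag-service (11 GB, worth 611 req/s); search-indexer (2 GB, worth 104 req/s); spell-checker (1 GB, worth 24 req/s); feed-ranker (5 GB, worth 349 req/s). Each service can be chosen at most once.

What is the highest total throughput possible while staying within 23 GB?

1574

Greedy by ratio would take auth-service + cache-warmer + search-indexer + spell-checker + feed-ranker: 22 GB used, total 1532.
The 3 GB tied up in search-indexer and spell-checker is better spent on webhook-dispatcher — total rises to 1574 (23 GB).
An exhaustive check of the 512 subsets confirms 1574.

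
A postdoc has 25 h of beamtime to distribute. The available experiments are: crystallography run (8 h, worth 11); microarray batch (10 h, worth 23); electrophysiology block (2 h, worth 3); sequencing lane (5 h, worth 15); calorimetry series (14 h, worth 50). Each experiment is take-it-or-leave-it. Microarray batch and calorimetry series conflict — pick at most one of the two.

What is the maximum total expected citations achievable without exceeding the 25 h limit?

68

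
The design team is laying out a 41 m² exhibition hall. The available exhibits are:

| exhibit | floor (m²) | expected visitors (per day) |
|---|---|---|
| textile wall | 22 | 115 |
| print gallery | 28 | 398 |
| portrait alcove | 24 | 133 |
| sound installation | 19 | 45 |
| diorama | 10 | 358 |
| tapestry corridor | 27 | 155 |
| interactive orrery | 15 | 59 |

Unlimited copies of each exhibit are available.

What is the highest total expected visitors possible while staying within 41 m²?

Best packing: 4×diorama — 40 m², 1432 total.

1432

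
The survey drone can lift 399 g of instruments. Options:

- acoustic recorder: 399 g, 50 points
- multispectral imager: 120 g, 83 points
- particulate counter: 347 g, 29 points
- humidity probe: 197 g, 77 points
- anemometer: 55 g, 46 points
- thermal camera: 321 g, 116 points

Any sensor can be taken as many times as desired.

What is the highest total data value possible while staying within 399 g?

322

Best packing: 7×anemometer — 385 g, 322 total.
No other feasible combination exceeds 322.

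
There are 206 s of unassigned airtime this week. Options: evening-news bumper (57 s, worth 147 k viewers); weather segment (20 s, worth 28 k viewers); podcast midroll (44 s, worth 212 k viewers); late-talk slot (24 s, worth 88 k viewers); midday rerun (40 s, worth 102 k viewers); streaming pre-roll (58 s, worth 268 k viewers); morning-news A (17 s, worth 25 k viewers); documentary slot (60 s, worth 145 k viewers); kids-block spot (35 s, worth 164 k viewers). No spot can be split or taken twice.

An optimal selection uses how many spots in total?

5

The maximum expected reach within 206 s is 834.
podcast midroll + late-talk slot + midday rerun + streaming pre-roll + kids-block spot hits 834 at 201 s.
Every optimal selection uses 5 spots.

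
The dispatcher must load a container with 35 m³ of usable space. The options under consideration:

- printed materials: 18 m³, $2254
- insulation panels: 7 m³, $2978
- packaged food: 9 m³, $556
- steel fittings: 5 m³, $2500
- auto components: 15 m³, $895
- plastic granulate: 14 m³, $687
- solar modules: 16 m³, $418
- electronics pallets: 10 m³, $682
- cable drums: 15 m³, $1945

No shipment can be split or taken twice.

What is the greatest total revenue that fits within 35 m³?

7732

Taking the top-ratio shipments first gives insulation panels + steel fittings + cable drums for 7423 (27 m³).
Replace cable drums with printed materials: the trade gains 309 net, giving 7732 at 30 m³.
Next best is insulation panels + steel fittings + cable drums at 7423 (27 m³) — short by 309.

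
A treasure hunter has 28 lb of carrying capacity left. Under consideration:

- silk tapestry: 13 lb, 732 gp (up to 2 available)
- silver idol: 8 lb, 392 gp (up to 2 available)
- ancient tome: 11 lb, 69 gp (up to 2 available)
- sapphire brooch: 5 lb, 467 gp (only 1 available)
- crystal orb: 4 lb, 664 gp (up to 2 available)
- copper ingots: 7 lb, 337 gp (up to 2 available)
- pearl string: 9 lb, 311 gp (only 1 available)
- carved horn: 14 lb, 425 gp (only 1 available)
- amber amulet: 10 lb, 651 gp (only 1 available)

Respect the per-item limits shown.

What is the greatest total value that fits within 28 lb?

2527

A density-first pass picks sapphire brooch + 2×crystal orb + amber amulet — 2446 at 23 lb.
Dropping amber amulet frees 10 lb; slotting in silk tapestry (13 lb) lifts the total to 2527 at 26 lb.
Every other selection either busts 28 lb or exceeds an availability limit or fails to beat 2527.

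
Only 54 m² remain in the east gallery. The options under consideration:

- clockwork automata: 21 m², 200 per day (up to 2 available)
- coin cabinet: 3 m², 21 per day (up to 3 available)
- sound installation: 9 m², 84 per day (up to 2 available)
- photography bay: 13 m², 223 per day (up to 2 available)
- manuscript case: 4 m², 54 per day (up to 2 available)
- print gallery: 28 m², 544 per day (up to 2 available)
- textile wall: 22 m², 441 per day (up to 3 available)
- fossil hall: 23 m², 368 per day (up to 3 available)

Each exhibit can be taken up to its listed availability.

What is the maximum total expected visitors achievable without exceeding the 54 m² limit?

The ratio heuristic lands on 2×manuscript case + 2×textile wall (990) but leaves 2 m² idle.
Dropping manuscript case and textile wall frees 26 m²; slotting in print gallery (28 m²) lifts the total to 1039 at 54 m².

1039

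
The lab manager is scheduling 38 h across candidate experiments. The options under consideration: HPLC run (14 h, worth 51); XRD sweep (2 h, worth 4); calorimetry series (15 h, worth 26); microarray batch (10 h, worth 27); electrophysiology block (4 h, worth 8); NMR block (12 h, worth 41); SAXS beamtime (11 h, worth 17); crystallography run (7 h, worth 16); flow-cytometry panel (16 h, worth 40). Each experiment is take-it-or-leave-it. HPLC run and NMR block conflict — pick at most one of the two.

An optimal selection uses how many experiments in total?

3

The maximum expected citations within 38 h is 108.
microarray batch + NMR block + flow-cytometry panel hits 108 at 38 h.
Every optimal selection uses 3 experiments.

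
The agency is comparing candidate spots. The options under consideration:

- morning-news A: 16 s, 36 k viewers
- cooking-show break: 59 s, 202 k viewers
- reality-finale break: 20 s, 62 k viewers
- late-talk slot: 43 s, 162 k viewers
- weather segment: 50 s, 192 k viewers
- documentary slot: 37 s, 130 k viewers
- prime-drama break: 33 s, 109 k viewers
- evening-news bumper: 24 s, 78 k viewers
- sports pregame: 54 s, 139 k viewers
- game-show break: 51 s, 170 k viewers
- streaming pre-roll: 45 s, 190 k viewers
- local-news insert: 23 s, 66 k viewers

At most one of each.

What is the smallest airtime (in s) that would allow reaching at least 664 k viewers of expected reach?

175

Need the lightest bundle worth ≥ 664.
late-talk slot + weather segment + documentary slot + streaming pre-roll reaches 674 using 175 s.
Any bundle with less than 175 s falls short of 664.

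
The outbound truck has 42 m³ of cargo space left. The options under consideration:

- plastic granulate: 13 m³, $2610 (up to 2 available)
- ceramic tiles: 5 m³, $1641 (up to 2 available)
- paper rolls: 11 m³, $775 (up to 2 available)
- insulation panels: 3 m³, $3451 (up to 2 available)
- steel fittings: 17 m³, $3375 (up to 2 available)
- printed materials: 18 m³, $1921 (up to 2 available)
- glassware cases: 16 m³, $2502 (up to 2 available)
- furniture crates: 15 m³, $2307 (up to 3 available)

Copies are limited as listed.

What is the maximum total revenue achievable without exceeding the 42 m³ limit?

15404

Best packing: 2×plastic granulate + 2×ceramic tiles + 2×insulation panels — 42 m³, 15404 total.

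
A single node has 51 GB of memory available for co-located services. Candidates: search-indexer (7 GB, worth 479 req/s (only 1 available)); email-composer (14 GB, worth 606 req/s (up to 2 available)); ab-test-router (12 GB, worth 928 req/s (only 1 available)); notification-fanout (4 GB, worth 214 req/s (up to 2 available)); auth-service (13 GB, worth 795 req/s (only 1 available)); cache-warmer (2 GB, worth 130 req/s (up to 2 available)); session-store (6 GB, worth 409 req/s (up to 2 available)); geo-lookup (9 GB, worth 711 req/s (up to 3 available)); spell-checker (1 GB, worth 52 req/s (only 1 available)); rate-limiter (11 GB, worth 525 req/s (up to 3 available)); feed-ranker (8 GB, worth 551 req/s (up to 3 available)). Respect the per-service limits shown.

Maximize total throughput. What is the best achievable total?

3879

By throughput per GB: geo-lookup 79.00, ab-test-router 77.33, feed-ranker 68.88, search-indexer 68.43 lead.
A density-first pass picks ab-test-router + 2×cache-warmer + 3×geo-lookup + feed-ranker — 3872 at 51 GB.
Dropping 2×cache-warmer and feed-ranker frees 12 GB; slotting in 2×session-store (12 GB) lifts the total to 3879 at 51 GB.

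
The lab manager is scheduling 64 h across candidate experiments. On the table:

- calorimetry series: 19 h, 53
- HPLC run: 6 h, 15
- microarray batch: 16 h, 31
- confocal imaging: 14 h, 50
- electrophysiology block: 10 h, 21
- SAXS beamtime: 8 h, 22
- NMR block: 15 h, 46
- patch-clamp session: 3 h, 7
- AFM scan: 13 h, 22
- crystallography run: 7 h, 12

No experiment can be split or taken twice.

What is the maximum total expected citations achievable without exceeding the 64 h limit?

The ratio ordering already packs tightly: calorimetry series + HPLC run + confocal imaging + SAXS beamtime + NMR block, 62 h, 186.

186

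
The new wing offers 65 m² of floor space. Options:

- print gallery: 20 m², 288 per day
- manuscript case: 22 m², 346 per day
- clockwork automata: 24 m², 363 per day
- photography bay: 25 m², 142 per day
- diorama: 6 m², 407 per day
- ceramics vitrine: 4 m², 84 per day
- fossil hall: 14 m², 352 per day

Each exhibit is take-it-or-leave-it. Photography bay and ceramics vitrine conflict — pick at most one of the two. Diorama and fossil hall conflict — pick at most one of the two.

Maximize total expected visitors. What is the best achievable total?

Manuscript case + clockwork automata + diorama + ceramics vitrine uses 56 of the 65 m² and totals 1200.
Every other selection either busts 65 m² or breaks a pairing rule or fails to beat 1200.

1200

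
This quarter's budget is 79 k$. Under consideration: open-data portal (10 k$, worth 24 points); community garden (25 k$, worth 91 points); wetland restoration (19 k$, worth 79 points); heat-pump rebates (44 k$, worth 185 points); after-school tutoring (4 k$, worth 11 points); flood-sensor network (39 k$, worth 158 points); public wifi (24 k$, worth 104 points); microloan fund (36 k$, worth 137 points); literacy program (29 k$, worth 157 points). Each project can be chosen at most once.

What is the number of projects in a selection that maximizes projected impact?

3

Best achievable projected impact is 353.
heat-pump rebates + after-school tutoring + literacy program hits 353 at 77 k$.
Every optimal selection uses 3 projects.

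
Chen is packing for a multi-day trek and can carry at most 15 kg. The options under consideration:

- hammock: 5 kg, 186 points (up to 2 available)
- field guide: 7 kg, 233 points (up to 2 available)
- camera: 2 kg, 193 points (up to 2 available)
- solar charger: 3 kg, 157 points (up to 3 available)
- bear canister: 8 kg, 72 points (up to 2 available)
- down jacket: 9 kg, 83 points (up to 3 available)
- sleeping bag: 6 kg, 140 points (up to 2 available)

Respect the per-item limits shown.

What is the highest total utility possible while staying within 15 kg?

886

By utility per kg: camera 96.50, solar charger 52.33, hammock 37.20 lead.
Filling by ratio: 2×camera + 3×solar charger for 857, with 2 kg left unused.
The 3 kg tied up in solar charger is better spent on hammock — total rises to 886 (15 kg).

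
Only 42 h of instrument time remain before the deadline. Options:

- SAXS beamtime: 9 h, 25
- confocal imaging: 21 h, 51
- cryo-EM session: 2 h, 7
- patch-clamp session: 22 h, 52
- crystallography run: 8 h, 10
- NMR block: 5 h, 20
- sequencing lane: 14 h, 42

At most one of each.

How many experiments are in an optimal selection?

4

Optimal total is 120.
For example confocal imaging + cryo-EM session + NMR block + sequencing lane achieves it, using 42 h.
Any selection reaching 120 contains exactly 4 experiments.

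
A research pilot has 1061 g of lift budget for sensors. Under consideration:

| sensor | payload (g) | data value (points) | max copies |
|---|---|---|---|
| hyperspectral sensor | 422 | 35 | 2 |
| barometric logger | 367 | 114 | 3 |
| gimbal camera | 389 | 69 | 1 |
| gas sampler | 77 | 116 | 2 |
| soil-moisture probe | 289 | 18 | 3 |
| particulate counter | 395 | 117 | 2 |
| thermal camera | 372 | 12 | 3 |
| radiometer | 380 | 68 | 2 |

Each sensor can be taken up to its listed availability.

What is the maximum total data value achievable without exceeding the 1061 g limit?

Taking the top-ratio sensors first gives 2×barometric logger + 2×gas sampler for 460 (888 g).
Replace 2×barometric logger with 2×particulate counter: the trade gains 6 net, giving 466 at 944 g.
Nothing else within 1061 g beats 466.

466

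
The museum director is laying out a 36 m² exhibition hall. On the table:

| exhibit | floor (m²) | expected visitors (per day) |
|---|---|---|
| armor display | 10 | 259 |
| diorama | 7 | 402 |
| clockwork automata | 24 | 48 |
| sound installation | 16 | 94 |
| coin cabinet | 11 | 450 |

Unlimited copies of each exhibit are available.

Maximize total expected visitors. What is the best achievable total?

2010

Ranking by ratio (expected visitors/m²): diorama 57.43, coin cabinet 40.91, armor display 25.90, sound installation 5.88.
Taking 5×diorama: 35 m² used, 2010 in expected visitors.
Every other selection either busts 36 m² or fails to beat 2010.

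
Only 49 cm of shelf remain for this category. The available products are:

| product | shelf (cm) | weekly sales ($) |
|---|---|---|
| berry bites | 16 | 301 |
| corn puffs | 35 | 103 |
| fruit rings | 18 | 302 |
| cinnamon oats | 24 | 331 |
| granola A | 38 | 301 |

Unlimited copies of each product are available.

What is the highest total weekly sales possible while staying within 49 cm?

Ranking by ratio (weekly sales/cm): berry bites 18.81, fruit rings 16.78, cinnamon oats 13.79.
Best packing: 3×berry bites — 48 cm, 903 total.

903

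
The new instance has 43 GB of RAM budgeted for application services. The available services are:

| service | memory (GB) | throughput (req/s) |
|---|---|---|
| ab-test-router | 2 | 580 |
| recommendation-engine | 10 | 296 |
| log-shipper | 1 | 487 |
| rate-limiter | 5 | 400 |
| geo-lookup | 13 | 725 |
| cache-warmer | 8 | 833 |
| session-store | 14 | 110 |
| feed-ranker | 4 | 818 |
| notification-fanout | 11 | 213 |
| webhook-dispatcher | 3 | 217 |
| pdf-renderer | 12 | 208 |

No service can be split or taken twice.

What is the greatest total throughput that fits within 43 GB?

Filling by ratio: ab-test-router + log-shipper + rate-limiter + geo-lookup + cache-warmer + feed-ranker + webhook-dispatcher for 4060, with 7 GB left unused.
Dropping webhook-dispatcher frees 3 GB; slotting in recommendation-engine (10 GB) lifts the total to 4139 at 43 GB.
Next best is ab-test-router + log-shipper + rate-limiter + geo-lookup + cache-warmer + feed-ranker + webhook-dispatcher at 4060 (36 GB) — short by 79.

4139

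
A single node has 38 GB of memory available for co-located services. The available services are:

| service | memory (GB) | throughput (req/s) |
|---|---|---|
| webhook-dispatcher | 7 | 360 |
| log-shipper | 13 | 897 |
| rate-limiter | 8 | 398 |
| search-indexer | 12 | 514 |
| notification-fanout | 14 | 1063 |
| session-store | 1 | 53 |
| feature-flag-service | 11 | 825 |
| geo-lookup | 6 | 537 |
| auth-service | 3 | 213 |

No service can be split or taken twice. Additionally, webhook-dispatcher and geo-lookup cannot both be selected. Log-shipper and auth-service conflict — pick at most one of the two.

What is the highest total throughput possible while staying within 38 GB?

Ranking by ratio (throughput/GB): geo-lookup 89.50, notification-fanout 75.93, feature-flag-service 75.00, auth-service 71.00.
Taking the top-ratio services first gives notification-fanout + session-store + feature-flag-service + geo-lookup + auth-service for 2691 (35 GB).
Replace session-store and geo-lookup and auth-service with log-shipper: the trade gains 94 net, giving 2785 at 38 GB.

2785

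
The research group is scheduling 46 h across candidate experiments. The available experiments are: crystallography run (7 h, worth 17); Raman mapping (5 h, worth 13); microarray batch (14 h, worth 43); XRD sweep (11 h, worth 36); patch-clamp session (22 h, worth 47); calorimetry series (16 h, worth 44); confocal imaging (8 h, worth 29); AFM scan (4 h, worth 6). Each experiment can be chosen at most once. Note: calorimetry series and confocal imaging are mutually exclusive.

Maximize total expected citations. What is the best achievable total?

138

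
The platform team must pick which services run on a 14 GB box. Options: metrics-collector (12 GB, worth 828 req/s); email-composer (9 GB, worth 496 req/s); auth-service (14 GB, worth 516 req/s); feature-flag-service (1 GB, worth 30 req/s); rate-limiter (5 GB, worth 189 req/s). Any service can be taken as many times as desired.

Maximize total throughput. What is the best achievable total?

888

Metrics-collector + 2×feature-flag-service uses 14 of the 14 GB and totals 888.
Every other selection either busts 14 GB or fails to beat 888.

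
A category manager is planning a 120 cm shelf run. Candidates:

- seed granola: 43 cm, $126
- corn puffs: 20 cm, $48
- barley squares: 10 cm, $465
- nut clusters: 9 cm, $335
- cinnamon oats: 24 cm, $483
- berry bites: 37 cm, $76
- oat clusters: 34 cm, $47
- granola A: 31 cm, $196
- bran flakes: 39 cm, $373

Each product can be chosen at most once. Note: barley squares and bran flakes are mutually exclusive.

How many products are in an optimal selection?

Optimal total is 1605.
For example seed granola + barley squares + nut clusters + cinnamon oats + granola A achieves it, using 117 cm.
Any selection reaching 1605 contains exactly 5 products.

5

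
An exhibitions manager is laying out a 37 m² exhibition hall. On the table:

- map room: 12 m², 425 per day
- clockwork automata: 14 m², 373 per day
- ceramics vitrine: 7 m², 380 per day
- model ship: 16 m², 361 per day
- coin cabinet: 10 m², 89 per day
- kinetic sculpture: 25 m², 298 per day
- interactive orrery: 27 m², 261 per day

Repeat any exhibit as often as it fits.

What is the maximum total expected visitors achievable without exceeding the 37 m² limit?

1900

5×ceramics vitrine uses 35 of the 37 m² and totals 1900.
Every other selection either busts 37 m² or fails to beat 1900.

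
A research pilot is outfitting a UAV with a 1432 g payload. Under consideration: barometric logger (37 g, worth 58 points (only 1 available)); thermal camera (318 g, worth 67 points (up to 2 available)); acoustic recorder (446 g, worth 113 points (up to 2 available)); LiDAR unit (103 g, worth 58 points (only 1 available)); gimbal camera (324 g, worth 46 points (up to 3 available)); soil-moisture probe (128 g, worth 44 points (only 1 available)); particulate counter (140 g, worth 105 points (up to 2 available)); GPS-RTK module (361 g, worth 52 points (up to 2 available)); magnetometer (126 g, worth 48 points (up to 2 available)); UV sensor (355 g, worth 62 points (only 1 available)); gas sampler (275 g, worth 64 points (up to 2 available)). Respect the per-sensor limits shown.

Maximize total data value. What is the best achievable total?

Greedy by ratio would take barometric logger + acoustic recorder + LiDAR unit + soil-moisture probe + 2×particulate counter + 2×magnetometer: 1246 g used, total 579.
Replace soil-moisture probe with gas sampler: the trade gains 20 net, giving 599 at 1393 g.
Every other selection either busts 1432 g or exceeds an availability limit or fails to beat 599.

599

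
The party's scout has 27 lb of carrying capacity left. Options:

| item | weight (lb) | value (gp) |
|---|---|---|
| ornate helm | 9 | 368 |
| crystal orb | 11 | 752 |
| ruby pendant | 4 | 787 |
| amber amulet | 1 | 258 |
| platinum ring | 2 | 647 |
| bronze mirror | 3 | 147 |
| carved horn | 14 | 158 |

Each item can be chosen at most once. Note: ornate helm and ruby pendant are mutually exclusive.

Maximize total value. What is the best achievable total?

2591

Ranking by ratio (value/lb): platinum ring 323.50, amber amulet 258.00, ruby pendant 196.75.
Crystal orb + ruby pendant + amber amulet + platinum ring + bronze mirror uses 21 of the 27 lb and totals 2591.
The closest alternative, crystal orb + ruby pendant + amber amulet + platinum ring, reaches only 2444.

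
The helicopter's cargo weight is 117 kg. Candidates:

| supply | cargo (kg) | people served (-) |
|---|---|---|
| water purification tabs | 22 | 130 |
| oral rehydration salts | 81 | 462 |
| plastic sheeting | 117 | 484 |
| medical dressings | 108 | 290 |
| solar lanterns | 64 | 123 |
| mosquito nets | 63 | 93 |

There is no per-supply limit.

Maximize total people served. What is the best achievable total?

650

Taking 5×water purification tabs: 110 kg used, 650 in people served.
That's the maximum — no swap from here does better than 650.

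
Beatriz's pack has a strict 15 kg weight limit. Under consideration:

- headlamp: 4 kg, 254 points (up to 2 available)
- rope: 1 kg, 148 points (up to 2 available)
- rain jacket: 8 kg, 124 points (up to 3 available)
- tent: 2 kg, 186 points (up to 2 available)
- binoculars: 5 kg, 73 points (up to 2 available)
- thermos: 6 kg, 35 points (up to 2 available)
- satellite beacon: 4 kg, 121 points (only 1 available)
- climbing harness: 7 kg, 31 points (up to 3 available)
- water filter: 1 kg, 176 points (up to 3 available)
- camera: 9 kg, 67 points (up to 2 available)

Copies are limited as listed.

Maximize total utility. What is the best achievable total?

1518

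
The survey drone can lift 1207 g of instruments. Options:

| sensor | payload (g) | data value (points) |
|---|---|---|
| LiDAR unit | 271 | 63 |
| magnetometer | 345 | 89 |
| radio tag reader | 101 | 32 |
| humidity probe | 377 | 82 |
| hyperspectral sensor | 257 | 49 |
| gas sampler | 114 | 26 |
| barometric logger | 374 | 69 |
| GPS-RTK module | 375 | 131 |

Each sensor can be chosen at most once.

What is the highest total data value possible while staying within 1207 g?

341

LiDAR unit + magnetometer + radio tag reader + gas sampler + GPS-RTK module uses 1206 of the 1207 g and totals 341.
That's the maximum — no swap from here does better than 341.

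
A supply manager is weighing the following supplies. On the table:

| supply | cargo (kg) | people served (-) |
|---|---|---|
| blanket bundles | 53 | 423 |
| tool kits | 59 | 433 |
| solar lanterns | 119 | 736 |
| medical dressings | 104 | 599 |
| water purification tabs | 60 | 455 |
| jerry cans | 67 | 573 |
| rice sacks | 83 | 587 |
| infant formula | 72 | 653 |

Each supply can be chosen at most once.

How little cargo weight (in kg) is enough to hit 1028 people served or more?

Need the lightest bundle worth ≥ 1028.
blanket bundles + infant formula reaches 1076 using 125 kg.
No combination under 125 kg hits 1028.

125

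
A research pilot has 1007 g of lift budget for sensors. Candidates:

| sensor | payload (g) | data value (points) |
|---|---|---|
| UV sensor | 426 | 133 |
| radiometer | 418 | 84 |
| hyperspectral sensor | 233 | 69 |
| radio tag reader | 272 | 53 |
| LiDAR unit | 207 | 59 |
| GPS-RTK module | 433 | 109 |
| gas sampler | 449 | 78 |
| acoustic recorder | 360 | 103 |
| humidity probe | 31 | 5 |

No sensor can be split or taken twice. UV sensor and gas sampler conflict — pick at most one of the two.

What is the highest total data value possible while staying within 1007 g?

Density check — UV sensor 0.31, hyperspectral sensor 0.30, acoustic recorder 0.29 are the best per g.
A density-first pass picks UV sensor + hyperspectral sensor + LiDAR unit + humidity probe — 266 at 897 g.
The 264 g tied up in hyperspectral sensor and humidity probe is better spent on acoustic recorder — total rises to 295 (993 g).

295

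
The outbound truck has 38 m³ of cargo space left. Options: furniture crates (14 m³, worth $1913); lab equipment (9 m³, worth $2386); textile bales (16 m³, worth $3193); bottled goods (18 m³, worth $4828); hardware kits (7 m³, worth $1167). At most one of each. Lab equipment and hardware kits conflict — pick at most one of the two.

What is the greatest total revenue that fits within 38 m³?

8021

Ranking by ratio (revenue/m³): bottled goods 268.22, lab equipment 265.11, textile bales 199.56, hardware kits 166.71.
Textile bales + bottled goods uses 34 of the 38 m³ and totals 8021.
Next best is lab equipment + bottled goods at 7214 (27 m³) — short by 807.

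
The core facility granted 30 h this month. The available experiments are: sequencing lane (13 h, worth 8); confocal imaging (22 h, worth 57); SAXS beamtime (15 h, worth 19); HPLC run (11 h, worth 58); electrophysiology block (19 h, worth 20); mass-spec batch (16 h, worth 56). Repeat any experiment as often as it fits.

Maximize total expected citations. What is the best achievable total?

116

2×HPLC run uses 22 of the 30 h and totals 116.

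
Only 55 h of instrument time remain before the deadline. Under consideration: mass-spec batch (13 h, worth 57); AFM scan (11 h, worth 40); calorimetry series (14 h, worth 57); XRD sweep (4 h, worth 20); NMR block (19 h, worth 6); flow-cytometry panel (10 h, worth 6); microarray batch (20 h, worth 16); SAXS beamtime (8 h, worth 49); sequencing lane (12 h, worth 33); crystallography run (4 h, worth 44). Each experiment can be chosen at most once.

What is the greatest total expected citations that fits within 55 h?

267

Ranking by ratio (expected citations/h): crystallography run 11.00, SAXS beamtime 6.12, XRD sweep 5.00.
Mass-spec batch + AFM scan + calorimetry series + XRD sweep + SAXS beamtime + crystallography run uses 54 of the 55 h and totals 267.
The spare 1 h is too small for any remaining experiment, and no exchange beats 267.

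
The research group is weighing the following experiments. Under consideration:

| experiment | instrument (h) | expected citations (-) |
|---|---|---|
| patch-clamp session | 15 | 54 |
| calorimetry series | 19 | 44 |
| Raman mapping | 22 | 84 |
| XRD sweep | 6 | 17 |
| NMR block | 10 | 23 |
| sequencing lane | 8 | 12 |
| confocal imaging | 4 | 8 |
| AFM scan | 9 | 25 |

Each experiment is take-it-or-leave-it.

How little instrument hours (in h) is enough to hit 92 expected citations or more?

26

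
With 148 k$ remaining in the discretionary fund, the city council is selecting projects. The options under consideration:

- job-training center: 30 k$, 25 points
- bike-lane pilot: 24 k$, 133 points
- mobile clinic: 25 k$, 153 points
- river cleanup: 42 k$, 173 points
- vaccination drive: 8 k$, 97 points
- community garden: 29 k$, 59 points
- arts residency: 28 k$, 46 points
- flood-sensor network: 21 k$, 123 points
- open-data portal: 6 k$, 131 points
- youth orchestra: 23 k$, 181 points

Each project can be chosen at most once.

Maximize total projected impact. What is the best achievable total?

A density-first pass picks bike-lane pilot + mobile clinic + vaccination drive + community garden + flood-sensor network + open-data portal + youth orchestra — 877 at 136 k$.
Dropping vaccination drive and community garden frees 37 k$; slotting in river cleanup (42 k$) lifts the total to 894 at 141 k$.
An exhaustive check of the 1024 subsets confirms 894.

894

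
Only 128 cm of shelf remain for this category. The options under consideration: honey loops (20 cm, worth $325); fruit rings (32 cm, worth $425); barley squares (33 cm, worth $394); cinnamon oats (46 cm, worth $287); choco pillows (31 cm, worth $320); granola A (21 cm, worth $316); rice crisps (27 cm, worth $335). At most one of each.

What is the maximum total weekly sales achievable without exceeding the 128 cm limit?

Density check — honey loops 16.25, granola A 15.05, fruit rings 13.28, rice crisps 12.41 are the best per cm.
A density-first pass picks honey loops + fruit rings + granola A + rice crisps — 1401 at 100 cm.
The 21 cm tied up in granola A is better spent on barley squares — total rises to 1479 (112 cm).
Next best is fruit rings + barley squares + choco pillows + rice crisps at 1474 (123 cm) — short by 5.

1479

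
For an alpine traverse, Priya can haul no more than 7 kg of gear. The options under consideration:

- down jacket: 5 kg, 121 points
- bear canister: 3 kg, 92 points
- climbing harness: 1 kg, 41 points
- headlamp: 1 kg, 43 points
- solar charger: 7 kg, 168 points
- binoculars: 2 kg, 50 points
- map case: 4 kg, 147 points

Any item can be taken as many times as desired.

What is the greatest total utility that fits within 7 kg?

The ratio ordering already packs tightly: 7×headlamp, 7 kg, 301.
That's the maximum — no swap from here does better than 301.

301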